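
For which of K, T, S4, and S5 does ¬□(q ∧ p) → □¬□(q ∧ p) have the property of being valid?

S5-tableau for the negation ¬(¬□(q ∧ p) → □¬□(q ∧ p)):
1. ¬(¬□(q ∧ p) → □¬□(q ∧ p)), w0
2. ¬□(q ∧ p), w0   [¬→-rule on 1]
3. ¬□¬□(q ∧ p), w0   [¬→-rule on 1]
4. ¬(q ∧ p), w1   [¬□-rule on 2: fresh world w1, w0Rw1]
5. ¬p, w1   [¬∧-rule on 4 (branches; this branch)]
6. □(q ∧ p), w2   [¬□-rule on 3: fresh world w2, w0Rw2]
7. q ∧ p, w0   [□-rule on 6 via w2Rw0]
8. q, w0   [∧-rule on 7]
9. p, w0   [∧-rule on 7]
10. q ∧ p, w1   [□-rule on 6 via w2Rw1]
11. q, w1   [∧-rule on 10]
12. p, w1   [∧-rule on 10]
Accessibility: w0Rw0, w0Rw1, w0Rw2, w1Rw0, w1Rw1, w1Rw2, w2Rw0, w2Rw1, w2Rw2
Branch closes: p and ¬p both at w1.
Every branch closes (one shown): valid in S5.
S4-tableau for the negation ¬(¬□(q ∧ p) → □¬□(q ∧ p)):
1. ¬(¬□(q ∧ p) → □¬□(q ∧ p)), w0
2. ¬□(q ∧ p), w0   [¬→-rule on 1]
3. ¬□¬□(q ∧ p), w0   [¬→-rule on 1]
4. ¬(q ∧ p), w1   [¬□-rule on 2: fresh world w1, w0Rw1]
5. ¬p, w1   [¬∧-rule on 4 (branches; this branch)]
6. □(q ∧ p), w2   [¬□-rule on 3: fresh world w2, w0Rw2]
7. q ∧ p, w2   [□-rule on 6 via w2Rw2]
8. q, w2   [∧-rule on 7]
9. p, w2   [∧-rule on 7]
Accessibility: w0Rw0, w0Rw1, w0Rw2, w1Rw1, w2Rw2
Complete open branch: countermodel on an S4-frame, so not valid in S4, nor in K, T (the same frame is also a K-frame and a T-frame).

S5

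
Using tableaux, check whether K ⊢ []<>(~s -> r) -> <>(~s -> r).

Tableau for the negation ~([]<>(~s -> r) -> <>(~s -> r)):
1. ~([]<>(~s -> r) -> <>(~s -> r)), 0
2. []<>(~s -> r), 0
3. ~<>(~s -> r), 0
The negation has an open branch (countermodel exists).

Invalid (countermodel exists)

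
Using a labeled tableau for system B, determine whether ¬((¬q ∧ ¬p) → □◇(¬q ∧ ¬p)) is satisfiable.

1. ¬((¬q ∧ ¬p) → □◇(¬q ∧ ¬p)), w0
2. ¬q ∧ ¬p, w0   [¬→-rule on 1]
3. ¬□◇(¬q ∧ ¬p), w0   [¬→-rule on 1]
4. ¬q, w0   [∧-rule on 2]
5. ¬p, w0   [∧-rule on 2]
6. ¬◇(¬q ∧ ¬p), w1   [¬□-rule on 3: fresh world w1, w0Rw1]
7. ¬(¬q ∧ ¬p), w0   [¬◇-rule on 6 via w1Rw0]
8. ¬(¬q ∧ ¬p), w1   [¬◇-rule on 6 via w1Rw1]
9. p, w0   [¬∧-rule on 7 (branches; this branch)]
Accessibility: w0Rw0, w0Rw1, w1Rw0, w1Rw1
Branch closes: p and ¬p both at w0.
All branches of the tableau close; one closing branch shown above.

No, unsatisfiable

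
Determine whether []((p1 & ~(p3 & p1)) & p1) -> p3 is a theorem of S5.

No, not valid

Tableau for the negation ~([]((p1 & ~(p3 & p1)) & p1) -> p3):
1. ~([]((p1 & ~(p3 & p1)) & p1) -> p3), w0
2. []((p1 & ~(p3 & p1)) & p1), w0
3. ~p3, w0
4. (p1 & ~(p3 & p1)) & p1, w0
5. p1 & ~(p3 & p1), w0
6. p1, w0
7. ~(p3 & p1), w0
Accessibility: w0Rw0
The negation has an open branch (countermodel exists).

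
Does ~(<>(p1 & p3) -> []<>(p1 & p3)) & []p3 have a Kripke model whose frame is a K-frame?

Yes, satisfiable

1. ~(<>(p1 & p3) -> []<>(p1 & p3)) & []p3, w0
2. ~(<>(p1 & p3) -> []<>(p1 & p3)), w0
3. []p3, w0
4. <>(p1 & p3), w0
5. ~[]<>(p1 & p3), w0
6. p1 & p3, w1
7. p1, w1
8. p3, w1
9. ~<>(p1 & p3), w2
10. p3, w2
Accessibility: w0Rw1, w0Rw2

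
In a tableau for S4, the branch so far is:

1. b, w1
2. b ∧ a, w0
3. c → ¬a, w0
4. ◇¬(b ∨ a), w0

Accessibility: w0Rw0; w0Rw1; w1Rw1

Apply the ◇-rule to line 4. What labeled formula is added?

a fresh world w2 with w0Rw2, and ¬(b ∨ a) at w2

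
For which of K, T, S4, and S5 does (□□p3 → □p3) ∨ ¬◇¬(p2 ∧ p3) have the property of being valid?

T-tableau for the negation ¬((□□p3 → □p3) ∨ ¬◇¬(p2 ∧ p3)):
1. ¬((□□p3 → □p3) ∨ ¬◇¬(p2 ∧ p3)), u
2. ¬(□□p3 → □p3), u
3. ◇¬(p2 ∧ p3), u
4. □□p3, u
5. ¬□p3, u
6. □p3, u
7. p3, u
8. ¬(p2 ∧ p3), v
9. □p3, v
10. p3, v
11. ¬p2, v
12. ¬p3, w
13. □p3, w
14. p3, w
Accessibility: uRu, uRv, uRw, vRv, wRw
Branch closes: p3 and ¬p3 both at w.
Every branch closes (one shown): valid in T, hence also in S4, S5 (every theorem of T is a theorem of S4 and S5).
K-tableau for the negation ¬((□□p3 → □p3) ∨ ¬◇¬(p2 ∧ p3)):
1. ¬((□□p3 → □p3) ∨ ¬◇¬(p2 ∧ p3)), u
2. ¬(□□p3 → □p3), u
3. ◇¬(p2 ∧ p3), u
4. □□p3, u
5. ¬□p3, u
6. ¬(p2 ∧ p3), v
7. □p3, v
8. ¬p3, v
9. ¬p3, w
10. □p3, w
Accessibility: uRv, uRw
Complete open branch: countermodel on a K-frame, so not valid in K.

T, S4, S5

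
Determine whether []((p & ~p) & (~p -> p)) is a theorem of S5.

No, not valid

Tableau for the negation ~[]((p & ~p) & (~p -> p)):
1. ~[]((p & ~p) & (~p -> p)), u
2. ~((p & ~p) & (~p -> p)), v   [~[]-rule on 1: fresh world v, uRv]
3. ~(~p -> p), v   [~&-rule on 2 (branches; this branch)]
4. ~p, v   [~->-rule on 3]
Accessibility: uRu, uRv, vRu, vRv
The negation has an open branch (countermodel exists).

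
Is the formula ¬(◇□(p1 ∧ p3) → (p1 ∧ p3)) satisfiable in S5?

1. ¬(◇□(p1 ∧ p3) → (p1 ∧ p3)), w0
2. ◇□(p1 ∧ p3), w0
3. ¬(p1 ∧ p3), w0
4. ¬p3, w0
5. □(p1 ∧ p3), w1
6. p1 ∧ p3, w0
7. p1, w0
8. p3, w0
Accessibility: w0Rw0, w0Rw1, w1Rw0, w1Rw1
Branch closes: p3 and ¬p3 both at w0.
(One branch shown.) All branches close.

Unsatisfiable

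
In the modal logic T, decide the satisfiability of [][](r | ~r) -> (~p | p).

1. [][](r | ~r) -> (~p | p), 0
2. ~p | p, 0
3. p, 0
Accessibility: 0R0

Satisfiable (open branch found)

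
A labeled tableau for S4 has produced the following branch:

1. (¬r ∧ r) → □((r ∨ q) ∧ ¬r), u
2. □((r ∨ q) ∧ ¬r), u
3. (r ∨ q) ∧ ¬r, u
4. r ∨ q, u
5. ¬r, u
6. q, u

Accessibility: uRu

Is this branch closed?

There is no literal clash: for every atom and world, at most one sign appears.

No, open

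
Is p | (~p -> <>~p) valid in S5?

Tableau for the negation ~(p | (~p -> <>~p)):
1. ~(p | (~p -> <>~p)), 0
2. ~p, 0
3. ~(~p -> <>~p), 0
4. ~<>~p, 0
5. p, 0
Accessibility: 0R0
Branch closes: p and ~p both at 0.
Every branch of the negation's tableau closes; the branch above is one of them.

Valid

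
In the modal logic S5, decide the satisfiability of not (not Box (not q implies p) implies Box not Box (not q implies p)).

Unsatisfiable

1. not (not Box (not q implies p) implies Box not Box (not q implies p)), 0
2. not Box (not q implies p), 0
3. not Box not Box (not q implies p), 0
4. not (not q implies p), 1
5. not q, 1
6. not p, 1
7. Box (not q implies p), 2
8. not q implies p, 0
9. not q implies p, 1
10. not q implies p, 2
11. p, 0
12. p, 1
Accessibility: 0R0, 0R1, 0R2, 1R0, 1R1, 1R2, 2R0, 2R1, 2R2
Branch closes: p and not p both at 1.
All branches of the tableau close; one closing branch shown above.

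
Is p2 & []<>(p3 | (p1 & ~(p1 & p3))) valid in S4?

Tableau for the negation ~(p2 & []<>(p3 | (p1 & ~(p1 & p3)))):
1. ~(p2 & []<>(p3 | (p1 & ~(p1 & p3)))), w0
2. ~[]<>(p3 | (p1 & ~(p1 & p3))), w0
3. ~<>(p3 | (p1 & ~(p1 & p3))), w1
4. ~(p3 | (p1 & ~(p1 & p3))), w1
5. ~p3, w1
6. ~(p1 & ~(p1 & p3)), w1
7. ~p1, w1
Accessibility: w0Rw0, w0Rw1, w1Rw1
The negation has an open branch (countermodel exists).

No, not valid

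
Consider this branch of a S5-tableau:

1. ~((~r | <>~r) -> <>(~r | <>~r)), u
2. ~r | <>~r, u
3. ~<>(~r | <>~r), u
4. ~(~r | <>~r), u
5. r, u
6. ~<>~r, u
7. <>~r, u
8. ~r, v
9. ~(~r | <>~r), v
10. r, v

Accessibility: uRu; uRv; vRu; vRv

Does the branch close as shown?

Closed

Both r and ~r appear at v.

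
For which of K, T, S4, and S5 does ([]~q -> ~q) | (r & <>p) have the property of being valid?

T, S4, S5

T-tableau for the negation ~(([]~q -> ~q) | (r & <>p)):
1. ~(([]~q -> ~q) | (r & <>p)), u
2. ~([]~q -> ~q), u
3. ~(r & <>p), u
4. []~q, u
5. q, u
6. ~q, u
Accessibility: uRu
Branch closes: q and ~q both at u.
Every branch closes (one shown): valid in T, hence also in S4, S5 (every theorem of T is a theorem of S4 and S5).
K-tableau for the negation ~(([]~q -> ~q) | (r & <>p)):
1. ~(([]~q -> ~q) | (r & <>p)), u
2. ~([]~q -> ~q), u
3. ~(r & <>p), u
4. []~q, u
5. q, u
6. ~<>p, u
Complete open branch: countermodel on a K-frame, so not valid in K.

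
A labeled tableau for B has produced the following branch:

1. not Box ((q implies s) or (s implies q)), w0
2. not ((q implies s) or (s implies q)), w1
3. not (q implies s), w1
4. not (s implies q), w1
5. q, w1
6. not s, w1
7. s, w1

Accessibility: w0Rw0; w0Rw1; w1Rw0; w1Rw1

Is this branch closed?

Both s and not s appear at w1.

Closed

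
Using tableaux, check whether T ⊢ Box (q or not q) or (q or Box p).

Tableau for the negation not (Box (q or not q) or (q or Box p)):
1. not (Box (q or not q) or (q or Box p)), u
2. not Box (q or not q), u
3. not (q or Box p), u
4. not q, u
5. not Box p, u
6. not (q or not q), v
7. not q, v
8. q, v
Accessibility: uRu, uRv, vRv
Branch closes: q and not q both at v.
All branches of the negation close; one closing branch shown above.

Valid in T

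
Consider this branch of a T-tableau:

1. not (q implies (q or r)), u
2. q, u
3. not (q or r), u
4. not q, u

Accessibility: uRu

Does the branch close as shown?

Closed

Both q and not q appear at u.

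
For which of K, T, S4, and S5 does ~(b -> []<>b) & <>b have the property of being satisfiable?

K, T, S4

S4-tableau for the formula:
1. ~(b -> []<>b) & <>b, u
2. ~(b -> []<>b), u
3. <>b, u
4. b, u
5. ~[]<>b, u
6. b, v
7. ~<>b, w
8. ~b, w
Accessibility: uRu, uRv, uRw, vRv, wRw
Complete open branch: satisfiable in S4, hence also in K, T (this S4-model is also a K-model and a T-model).
S5-tableau for the formula:
1. ~(b -> []<>b) & <>b, u
2. ~(b -> []<>b), u
3. <>b, u
4. b, u
5. ~[]<>b, u
6. b, v
7. ~<>b, w
8. ~b, u
Accessibility: uRu, uRv, uRw, vRu, vRv, vRw, wRu, wRv, wRw
Branch closes: b and ~b both at u.
Every branch closes (one shown): unsatisfiable in S5.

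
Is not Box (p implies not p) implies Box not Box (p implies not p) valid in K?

No, not valid

Tableau for the negation not (not Box (p implies not p) implies Box not Box (p implies not p)):
1. not (not Box (p implies not p) implies Box not Box (p implies not p)), u
2. not Box (p implies not p), u
3. not Box not Box (p implies not p), u
4. not (p implies not p), v
5. p, v
6. Box (p implies not p), w
Accessibility: uRv, uRw
The negation has an open branch (countermodel exists).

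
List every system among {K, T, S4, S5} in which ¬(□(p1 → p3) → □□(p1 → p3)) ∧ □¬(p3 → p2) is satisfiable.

K, T

T-tableau for the formula:
1. ¬(□(p1 → p3) → □□(p1 → p3)) ∧ □¬(p3 → p2), u
2. ¬(□(p1 → p3) → □□(p1 → p3)), u
3. □¬(p3 → p2), u
4. □(p1 → p3), u
5. ¬□□(p1 → p3), u
6. ¬(p3 → p2), u
7. p3, u
8. ¬p2, u
9. p1 → p3, u
10. ¬□(p1 → p3), v
11. ¬(p3 → p2), v
12. p3, v
13. ¬p2, v
14. p1 → p3, v
15. ¬(p1 → p3), w
16. p1, w
17. ¬p3, w
Accessibility: uRu, uRv, vRv, vRw, wRw
Complete open branch: satisfiable in T, hence also in K (this T-model is also a K-model).
S4-tableau for the formula:
1. ¬(□(p1 → p3) → □□(p1 → p3)) ∧ □¬(p3 → p2), u
2. ¬(□(p1 → p3) → □□(p1 → p3)), u
3. □¬(p3 → p2), u
4. □(p1 → p3), u
5. ¬□□(p1 → p3), u
6. ¬(p3 → p2), u
7. p3, u
8. ¬p2, u
9. p1 → p3, u
10. ¬□(p1 → p3), v
11. ¬(p3 → p2), v
12. p3, v
13. ¬p2, v
14. p1 → p3, v
15. ¬(p1 → p3), w
16. p1, w
17. ¬p3, w
18. ¬(p3 → p2), w
19. p3, w
20. ¬p2, w
Accessibility: uRu, uRv, uRw, vRv, vRw, wRw
Branch closes: p3 and ¬p3 both at w.
Every branch closes (one shown): unsatisfiable in S4, hence also in S5 (every S5-frame is an S4-frame).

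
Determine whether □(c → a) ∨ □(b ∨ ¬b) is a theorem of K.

Tableau for the negation ¬(□(c → a) ∨ □(b ∨ ¬b)):
1. ¬(□(c → a) ∨ □(b ∨ ¬b)), 0
2. ¬□(c → a), 0
3. ¬□(b ∨ ¬b), 0
4. ¬(c → a), 1
5. c, 1
6. ¬a, 1
7. ¬(b ∨ ¬b), 2
8. ¬b, 2
9. b, 2
Accessibility: 0R1, 0R2
Branch closes: b and ¬b both at 2.
All branches of the negation close; one closing branch shown above.

Yes, valid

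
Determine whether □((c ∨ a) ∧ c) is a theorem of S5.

No, not valid

Tableau for the negation ¬□((c ∨ a) ∧ c):
1. ¬□((c ∨ a) ∧ c), u
2. ¬((c ∨ a) ∧ c), v
3. ¬c, v
Accessibility: uRu, uRv, vRu, vRv
The negation has an open branch (countermodel exists).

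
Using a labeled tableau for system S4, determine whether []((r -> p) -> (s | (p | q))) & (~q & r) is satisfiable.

Yes, satisfiable

1. []((r -> p) -> (s | (p | q))) & (~q & r), w0
2. []((r -> p) -> (s | (p | q))), w0   [&-rule on 1]
3. ~q & r, w0   [&-rule on 1]
4. ~q, w0   [&-rule on 3]
5. r, w0   [&-rule on 3]
6. (r -> p) -> (s | (p | q)), w0   [[]-rule on 2 via w0Rw0]
7. s | (p | q), w0   [->-rule on 6 (branches; this branch)]
8. p | q, w0   [|-rule on 7 (branches; this branch)]
9. p, w0   [|-rule on 8 (branches; this branch)]
Accessibility: w0Rw0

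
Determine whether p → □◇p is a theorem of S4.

No, not valid

Tableau for the negation ¬(p → □◇p):
1. ¬(p → □◇p), 0
2. p, 0   [¬→-rule on 1]
3. ¬□◇p, 0   [¬→-rule on 1]
4. ¬◇p, 1   [¬□-rule on 3: fresh world 1, 0R1]
5. ¬p, 1   [¬◇-rule on 4 via 1R1]
Accessibility: 0R0, 0R1, 1R1
The negation has an open branch (countermodel exists).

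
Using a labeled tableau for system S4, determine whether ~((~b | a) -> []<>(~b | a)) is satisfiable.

Satisfiable (open branch found)

1. ~((~b | a) -> []<>(~b | a)), w0
2. ~b | a, w0
3. ~[]<>(~b | a), w0
4. a, w0
5. ~<>(~b | a), w1
6. ~(~b | a), w1
7. b, w1
8. ~a, w1
Accessibility: w0Rw0, w0Rw1, w1Rw1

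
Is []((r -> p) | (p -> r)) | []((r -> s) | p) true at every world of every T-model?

Valid

Tableau for the negation ~([]((r -> p) | (p -> r)) | []((r -> s) | p)):
1. ~([]((r -> p) | (p -> r)) | []((r -> s) | p)), 0
2. ~[]((r -> p) | (p -> r)), 0   [~|-rule on 1]
3. ~[]((r -> s) | p), 0   [~|-rule on 1]
4. ~((r -> p) | (p -> r)), 1   [~[]-rule on 2: fresh world 1, 0R1]
5. ~(r -> p), 1   [~|-rule on 4]
6. ~(p -> r), 1   [~|-rule on 4]
7. r, 1   [~->-rule on 5]
8. ~p, 1   [~->-rule on 5]
9. p, 1   [~->-rule on 6]
10. ~r, 1   [~->-rule on 6]
Accessibility: 0R0, 0R1, 1R1
Branch closes: p and ~p both at 1.
All branches of the negation close; one closing branch shown above.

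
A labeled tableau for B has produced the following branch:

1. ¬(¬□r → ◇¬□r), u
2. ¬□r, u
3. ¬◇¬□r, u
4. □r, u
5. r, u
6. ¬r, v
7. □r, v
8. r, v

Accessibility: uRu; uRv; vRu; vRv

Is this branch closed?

Yes, closed

Both r and ¬r appear at v.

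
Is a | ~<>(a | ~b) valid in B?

Tableau for the negation ~(a | ~<>(a | ~b)):
1. ~(a | ~<>(a | ~b)), w0
2. ~a, w0
3. <>(a | ~b), w0
4. a | ~b, w1
5. ~b, w1
Accessibility: w0Rw0, w0Rw1, w1Rw0, w1Rw1
The negation has an open branch (countermodel exists).

Invalid (countermodel exists)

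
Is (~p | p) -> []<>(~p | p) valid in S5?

Tableau for the negation ~((~p | p) -> []<>(~p | p)):
1. ~((~p | p) -> []<>(~p | p)), 0
2. ~p | p, 0
3. ~[]<>(~p | p), 0
4. p, 0
5. ~<>(~p | p), 1
6. ~(~p | p), 0
7. ~p, 0
Accessibility: 0R0, 0R1, 1R0, 1R1
Branch closes: p and ~p both at 0.
All branches of the negation close; one closing branch shown above.

Yes, valid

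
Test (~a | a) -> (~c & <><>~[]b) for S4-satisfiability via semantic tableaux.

Satisfiable

1. (~a | a) -> (~c & <><>~[]b), u
2. ~c & <><>~[]b, u
3. ~c, u
4. <><>~[]b, u
5. <>~[]b, v
6. ~[]b, w
7. ~b, x
Accessibility: uRu, uRv, uRw, uRx, vRv, vRw, vRx, wRw, wRx, xRx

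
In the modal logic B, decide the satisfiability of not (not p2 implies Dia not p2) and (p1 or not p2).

1. not (not p2 implies Dia not p2) and (p1 or not p2), 0
2. not (not p2 implies Dia not p2), 0
3. p1 or not p2, 0
4. not p2, 0
5. not Dia not p2, 0
6. p2, 0
Accessibility: 0R0
Branch closes: p2 and not p2 both at 0.
Every branch closes; the branch above is one of them.

Unsatisfiable (every branch closes)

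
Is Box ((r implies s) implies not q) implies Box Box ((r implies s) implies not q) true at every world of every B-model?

Tableau for the negation not (Box ((r implies s) implies not q) implies Box Box ((r implies s) implies not q)):
1. not (Box ((r implies s) implies not q) implies Box Box ((r implies s) implies not q)), 0
2. Box ((r implies s) implies not q), 0
3. not Box Box ((r implies s) implies not q), 0
4. (r implies s) implies not q, 0
5. not q, 0
6. not Box ((r implies s) implies not q), 1
7. (r implies s) implies not q, 1
8. not q, 1
9. not ((r implies s) implies not q), 2
10. r implies s, 2
11. q, 2
12. s, 2
Accessibility: 0R0, 0R1, 1R0, 1R1, 1R2, 2R1, 2R2
The negation has an open branch (countermodel exists).

Not valid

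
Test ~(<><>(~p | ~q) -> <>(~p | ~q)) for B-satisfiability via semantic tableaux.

Satisfiable (open branch found)

1. ~(<><>(~p | ~q) -> <>(~p | ~q)), w0
2. <><>(~p | ~q), w0   [~->-rule on 1]
3. ~<>(~p | ~q), w0   [~->-rule on 1]
4. ~(~p | ~q), w0   [~<>-rule on 3 via w0Rw0]
5. p, w0   [~|-rule on 4]
6. q, w0   [~|-rule on 4]
7. <>(~p | ~q), w1   [<>-rule on 2: fresh world w1, w0Rw1]
8. ~(~p | ~q), w1   [~<>-rule on 3 via w0Rw1]
9. p, w1   [~|-rule on 8]
10. q, w1   [~|-rule on 8]
11. ~p | ~q, w2   [<>-rule on 7: fresh world w2, w1Rw2]
12. ~q, w2   [|-rule on 11 (branches; this branch)]
Accessibility: w0Rw0, w0Rw1, w1Rw0, w1Rw1, w1Rw2, w2Rw1, w2Rw2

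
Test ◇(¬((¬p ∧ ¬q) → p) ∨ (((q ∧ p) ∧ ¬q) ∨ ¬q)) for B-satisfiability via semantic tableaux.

Satisfiable (open branch found)

1. ◇(¬((¬p ∧ ¬q) → p) ∨ (((q ∧ p) ∧ ¬q) ∨ ¬q)), 0
2. ¬((¬p ∧ ¬q) → p) ∨ (((q ∧ p) ∧ ¬q) ∨ ¬q), 1
3. ((q ∧ p) ∧ ¬q) ∨ ¬q, 1
4. ¬q, 1
Accessibility: 0R0, 0R1, 1R0, 1R1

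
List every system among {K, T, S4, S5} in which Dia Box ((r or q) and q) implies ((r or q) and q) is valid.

S5

S5-tableau for the negation not (Dia Box ((r or q) and q) implies ((r or q) and q)):
1. not (Dia Box ((r or q) and q) implies ((r or q) and q)), u
2. Dia Box ((r or q) and q), u
3. not ((r or q) and q), u
4. not (r or q), u
5. not r, u
6. not q, u
7. Box ((r or q) and q), v
8. (r or q) and q, u
9. r or q, u
10. q, u
Accessibility: uRu, uRv, vRu, vRv
Branch closes: q and not q both at u.
Every branch closes (one shown): valid in S5.
S4-tableau for the negation not (Dia Box ((r or q) and q) implies ((r or q) and q)):
1. not (Dia Box ((r or q) and q) implies ((r or q) and q)), u
2. Dia Box ((r or q) and q), u
3. not ((r or q) and q), u
4. not q, u
5. Box ((r or q) and q), v
6. (r or q) and q, v
7. r or q, v
8. q, v
Accessibility: uRu, uRv, vRv
Complete open branch: countermodel on an S4-frame, so not valid in S4, nor in K, T (the same frame is also a K-frame and a T-frame).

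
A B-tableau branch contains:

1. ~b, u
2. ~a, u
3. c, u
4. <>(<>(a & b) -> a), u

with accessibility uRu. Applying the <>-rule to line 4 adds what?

a fresh world v with uRv, and <>(a & b) -> a at v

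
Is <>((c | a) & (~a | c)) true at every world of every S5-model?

No, not valid

Tableau for the negation ~<>((c | a) & (~a | c)):
1. ~<>((c | a) & (~a | c)), w0
2. ~((c | a) & (~a | c)), w0   [~<>-rule on 1 via w0Rw0]
3. ~(~a | c), w0   [~&-rule on 2 (branches; this branch)]
4. a, w0   [~|-rule on 3]
5. ~c, w0   [~|-rule on 3]
Accessibility: w0Rw0
The negation has an open branch (countermodel exists).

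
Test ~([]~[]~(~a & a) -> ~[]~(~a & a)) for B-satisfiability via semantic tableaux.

Unsatisfiable

1. ~([]~[]~(~a & a) -> ~[]~(~a & a)), w0
2. []~[]~(~a & a), w0
3. []~(~a & a), w0
4. ~[]~(~a & a), w0
5. ~(~a & a), w0
6. ~a, w0
7. ~a & a, w1
8. ~a, w1
9. a, w1
Accessibility: w0Rw0, w0Rw1, w1Rw0, w1Rw1
Branch closes: a and ~a both at w1.
All branches of the tableau close; one closing branch shown above.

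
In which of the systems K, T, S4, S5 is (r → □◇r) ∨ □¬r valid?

S5

S4-tableau for the negation ¬((r → □◇r) ∨ □¬r):
1. ¬((r → □◇r) ∨ □¬r), w0
2. ¬(r → □◇r), w0   [¬∨-rule on 1]
3. ¬□¬r, w0   [¬∨-rule on 1]
4. r, w0   [¬→-rule on 2]
5. ¬□◇r, w0   [¬→-rule on 2]
6. r, w1   [¬□-rule on 3: fresh world w1, w0Rw1]
7. ¬◇r, w2   [¬□-rule on 5: fresh world w2, w0Rw2]
8. ¬r, w2   [¬◇-rule on 7 via w2Rw2]
Accessibility: w0Rw0, w0Rw1, w0Rw2, w1Rw1, w2Rw2
Complete open branch: countermodel on an S4-frame, so not valid in S4, nor in K, T (the same frame is also a K-frame and a T-frame).
S5-tableau for the negation ¬((r → □◇r) ∨ □¬r):
1. ¬((r → □◇r) ∨ □¬r), w0
2. ¬(r → □◇r), w0   [¬∨-rule on 1]
3. ¬□¬r, w0   [¬∨-rule on 1]
4. r, w0   [¬→-rule on 2]
5. ¬□◇r, w0   [¬→-rule on 2]
6. r, w1   [¬□-rule on 3: fresh world w1, w0Rw1]
7. ¬◇r, w2   [¬□-rule on 5: fresh world w2, w0Rw2]
8. ¬r, w0   [¬◇-rule on 7 via w2Rw0]
Accessibility: w0Rw0, w0Rw1, w0Rw2, w1Rw0, w1Rw1, w1Rw2, w2Rw0, w2Rw1, w2Rw2
Branch closes: r and ¬r both at w0.
Every branch closes (one shown): valid in S5.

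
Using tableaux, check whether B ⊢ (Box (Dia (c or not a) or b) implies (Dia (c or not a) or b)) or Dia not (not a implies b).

Tableau for the negation not ((Box (Dia (c or not a) or b) implies (Dia (c or not a) or b)) or Dia not (not a implies b)):
1. not ((Box (Dia (c or not a) or b) implies (Dia (c or not a) or b)) or Dia not (not a implies b)), w0
2. not (Box (Dia (c or not a) or b) implies (Dia (c or not a) or b)), w0
3. not Dia not (not a implies b), w0
4. Box (Dia (c or not a) or b), w0
5. not (Dia (c or not a) or b), w0
6. not Dia (c or not a), w0
7. not b, w0
8. not a implies b, w0
9. Dia (c or not a) or b, w0
10. not (c or not a), w0
11. not c, w0
12. a, w0
13. Dia (c or not a), w0
14. c or not a, w1
15. not a implies b, w1
16. Dia (c or not a) or b, w1
17. not (c or not a), w1
18. not c, w1
19. a, w1
20. not a, w1
Accessibility: w0Rw0, w0Rw1, w1Rw0, w1Rw1
Branch closes: a and not a both at w1.
All branches of the negation close; one closing branch shown above.

Valid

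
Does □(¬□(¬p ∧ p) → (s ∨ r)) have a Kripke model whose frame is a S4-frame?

1. □(¬□(¬p ∧ p) → (s ∨ r)), 0
2. ¬□(¬p ∧ p) → (s ∨ r), 0   [□-rule on 1 via 0R0]
3. s ∨ r, 0   [→-rule on 2 (branches; this branch)]
4. r, 0   [∨-rule on 3 (branches; this branch)]
Accessibility: 0R0

Satisfiable (open branch found)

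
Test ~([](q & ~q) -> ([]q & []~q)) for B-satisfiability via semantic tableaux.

Unsatisfiable

1. ~([](q & ~q) -> ([]q & []~q)), w0
2. [](q & ~q), w0   [~->-rule on 1]
3. ~([]q & []~q), w0   [~->-rule on 1]
4. q & ~q, w0   [[]-rule on 2 via w0Rw0]
5. q, w0   [&-rule on 4]
6. ~q, w0   [&-rule on 4]
Accessibility: w0Rw0
Branch closes: q and ~q both at w0.
Every branch closes; the branch above is one of them.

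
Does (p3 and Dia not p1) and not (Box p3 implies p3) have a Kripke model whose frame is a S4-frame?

1. (p3 and Dia not p1) and not (Box p3 implies p3), w0
2. p3 and Dia not p1, w0   [and-rule on 1]
3. not (Box p3 implies p3), w0   [and-rule on 1]
4. p3, w0   [and-rule on 2]
5. Dia not p1, w0   [and-rule on 2]
6. Box p3, w0   [neg-implies-rule on 3]
7. not p3, w0   [neg-implies-rule on 3]
Accessibility: w0Rw0
Branch closes: p3 and not p3 both at w0.
(One branch shown.) All branches close.

Unsatisfiable (every branch closes)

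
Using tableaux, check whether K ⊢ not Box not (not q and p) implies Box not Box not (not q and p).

Tableau for the negation not (not Box not (not q and p) implies Box not Box not (not q and p)):
1. not (not Box not (not q and p) implies Box not Box not (not q and p)), 0
2. not Box not (not q and p), 0
3. not Box not Box not (not q and p), 0
4. not q and p, 1
5. not q, 1
6. p, 1
7. Box not (not q and p), 2
Accessibility: 0R1, 0R2
The negation has an open branch (countermodel exists).

No, not valid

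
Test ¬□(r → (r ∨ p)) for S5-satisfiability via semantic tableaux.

No, unsatisfiable

1. ¬□(r → (r ∨ p)), 0
2. ¬(r → (r ∨ p)), 1
3. r, 1
4. ¬(r ∨ p), 1
5. ¬r, 1
6. ¬p, 1
Accessibility: 0R0, 0R1, 1R0, 1R1
Branch closes: r and ¬r both at 1.
All branches of the tableau close; one closing branch shown above.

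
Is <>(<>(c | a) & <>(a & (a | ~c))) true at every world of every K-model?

No, not valid

Tableau for the negation ~<>(<>(c | a) & <>(a & (a | ~c))):
1. ~<>(<>(c | a) & <>(a & (a | ~c))), u
The negation has an open branch (countermodel exists).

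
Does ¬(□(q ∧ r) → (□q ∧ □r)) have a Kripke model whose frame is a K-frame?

1. ¬(□(q ∧ r) → (□q ∧ □r)), 0
2. □(q ∧ r), 0
3. ¬(□q ∧ □r), 0
4. ¬□r, 0
5. ¬r, 1
6. q ∧ r, 1
7. q, 1
8. r, 1
Accessibility: 0R1
Branch closes: r and ¬r both at 1.
Every branch closes; the branch above is one of them.

No, unsatisfiable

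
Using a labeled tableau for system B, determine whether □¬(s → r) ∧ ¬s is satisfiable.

1. □¬(s → r) ∧ ¬s, 0
2. □¬(s → r), 0
3. ¬s, 0
4. ¬(s → r), 0
5. s, 0
6. ¬r, 0
Accessibility: 0R0
Branch closes: s and ¬s both at 0.
Every branch closes; the branch above is one of them.

Unsatisfiable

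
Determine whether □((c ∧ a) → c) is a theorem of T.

Tableau for the negation ¬□((c ∧ a) → c):
1. ¬□((c ∧ a) → c), 0
2. ¬((c ∧ a) → c), 1
3. c ∧ a, 1
4. ¬c, 1
5. c, 1
6. a, 1
Accessibility: 0R0, 0R1, 1R1
Branch closes: c and ¬c both at 1.
All branches of the negation close; one closing branch shown above.

Yes, valid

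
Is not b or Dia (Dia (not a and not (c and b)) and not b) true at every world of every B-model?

Tableau for the negation not (not b or Dia (Dia (not a and not (c and b)) and not b)):
1. not (not b or Dia (Dia (not a and not (c and b)) and not b)), w0
2. b, w0
3. not Dia (Dia (not a and not (c and b)) and not b), w0
4. not (Dia (not a and not (c and b)) and not b), w0
Accessibility: w0Rw0
The negation has an open branch (countermodel exists).

No, not valid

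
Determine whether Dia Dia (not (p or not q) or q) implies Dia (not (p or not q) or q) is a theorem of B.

No, not valid

Tableau for the negation not (Dia Dia (not (p or not q) or q) implies Dia (not (p or not q) or q)):
1. not (Dia Dia (not (p or not q) or q) implies Dia (not (p or not q) or q)), 0
2. Dia Dia (not (p or not q) or q), 0   [neg-implies-rule on 1]
3. not Dia (not (p or not q) or q), 0   [neg-implies-rule on 1]
4. not (not (p or not q) or q), 0   [neg-Dia-rule on 3 via 0R0]
5. p or not q, 0   [neg-or-rule on 4]
6. not q, 0   [neg-or-rule on 4]
7. Dia (not (p or not q) or q), 1   [Dia-rule on 2: fresh world 1, 0R1]
8. not (not (p or not q) or q), 1   [neg-Dia-rule on 3 via 0R1]
9. p or not q, 1   [neg-or-rule on 8]
10. not q, 1   [neg-or-rule on 8]
11. not (p or not q) or q, 2   [Dia-rule on 7: fresh world 2, 1R2]
12. q, 2   [or-rule on 11 (branches; this branch)]
Accessibility: 0R0, 0R1, 1R0, 1R1, 1R2, 2R1, 2R2
The negation has an open branch (countermodel exists).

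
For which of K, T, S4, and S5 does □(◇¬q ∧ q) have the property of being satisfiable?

T-tableau for the formula:
1. □(◇¬q ∧ q), w0
2. ◇¬q ∧ q, w0
3. ◇¬q, w0
4. q, w0
5. ¬q, w1
6. ◇¬q ∧ q, w1
7. ◇¬q, w1
8. q, w1
Accessibility: w0Rw0, w0Rw1, w1Rw1
Branch closes: q and ¬q both at w1.
Every branch closes (one shown): unsatisfiable in T, hence also in S4, S5 (every S4/S5-frame is a T-frame).
K-tableau for the formula:
1. □(◇¬q ∧ q), w0
Complete open branch: satisfiable in K.

K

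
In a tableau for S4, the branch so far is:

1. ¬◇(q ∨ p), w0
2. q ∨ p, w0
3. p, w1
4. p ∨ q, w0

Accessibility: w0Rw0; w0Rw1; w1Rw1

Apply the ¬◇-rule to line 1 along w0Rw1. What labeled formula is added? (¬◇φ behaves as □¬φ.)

¬(q ∨ p), w1

¬◇φ behaves as □¬φ: propagate the negated body to each accessible world.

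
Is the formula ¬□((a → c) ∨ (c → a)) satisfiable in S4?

No, unsatisfiable

1. ¬□((a → c) ∨ (c → a)), u
2. ¬((a → c) ∨ (c → a)), v
3. ¬(a → c), v
4. ¬(c → a), v
5. a, v
6. ¬c, v
7. c, v
8. ¬a, v
Accessibility: uRu, uRv, vRv
Branch closes: c and ¬c both at v.
(One branch shown.) All branches close.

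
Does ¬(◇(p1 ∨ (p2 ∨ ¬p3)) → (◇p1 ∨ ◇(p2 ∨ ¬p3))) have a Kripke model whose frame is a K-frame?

1. ¬(◇(p1 ∨ (p2 ∨ ¬p3)) → (◇p1 ∨ ◇(p2 ∨ ¬p3))), u
2. ◇(p1 ∨ (p2 ∨ ¬p3)), u   [¬→-rule on 1]
3. ¬(◇p1 ∨ ◇(p2 ∨ ¬p3)), u   [¬→-rule on 1]
4. ¬◇p1, u   [¬∨-rule on 3]
5. ¬◇(p2 ∨ ¬p3), u   [¬∨-rule on 3]
6. p1 ∨ (p2 ∨ ¬p3), v   [◇-rule on 2: fresh world v, uRv]
7. ¬p1, v   [¬◇-rule on 4 via uRv]
8. ¬(p2 ∨ ¬p3), v   [¬◇-rule on 5 via uRv]
9. ¬p2, v   [¬∨-rule on 8]
10. p3, v   [¬∨-rule on 8]
11. p2 ∨ ¬p3, v   [∨-rule on 6 (branches; this branch)]
12. ¬p3, v   [∨-rule on 11 (branches; this branch)]
Accessibility: uRv
Branch closes: p3 and ¬p3 both at v.
All branches of the tableau close; one closing branch shown above.

No, unsatisfiable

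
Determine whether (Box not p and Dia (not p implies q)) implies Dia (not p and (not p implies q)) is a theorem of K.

Valid

Tableau for the negation not ((Box not p and Dia (not p implies q)) implies Dia (not p and (not p implies q))):
1. not ((Box not p and Dia (not p implies q)) implies Dia (not p and (not p implies q))), w0
2. Box not p and Dia (not p implies q), w0
3. not Dia (not p and (not p implies q)), w0
4. Box not p, w0
5. Dia (not p implies q), w0
6. not p implies q, w1
7. not (not p and (not p implies q)), w1
8. not p, w1
9. q, w1
10. not (not p implies q), w1
11. not q, w1
Accessibility: w0Rw1
Branch closes: q and not q both at w1.
All branches of the negation close; one closing branch shown above.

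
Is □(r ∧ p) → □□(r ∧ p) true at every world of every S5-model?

Valid

Tableau for the negation ¬(□(r ∧ p) → □□(r ∧ p)):
1. ¬(□(r ∧ p) → □□(r ∧ p)), u
2. □(r ∧ p), u
3. ¬□□(r ∧ p), u
4. r ∧ p, u
5. r, u
6. p, u
7. ¬□(r ∧ p), v
8. r ∧ p, v
9. r, v
10. p, v
11. ¬(r ∧ p), w
12. r ∧ p, w
13. r, w
14. p, w
15. ¬p, w
Accessibility: uRu, uRv, uRw, vRu, vRv, vRw, wRu, wRv, wRw
Branch closes: p and ¬p both at w.
All branches of the negation close; one closing branch shown above.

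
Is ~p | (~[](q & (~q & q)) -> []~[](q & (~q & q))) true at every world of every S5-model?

Valid in S5

Tableau for the negation ~(~p | (~[](q & (~q & q)) -> []~[](q & (~q & q)))):
1. ~(~p | (~[](q & (~q & q)) -> []~[](q & (~q & q)))), w0
2. p, w0   [~|-rule on 1]
3. ~(~[](q & (~q & q)) -> []~[](q & (~q & q))), w0   [~|-rule on 1]
4. ~[](q & (~q & q)), w0   [~->-rule on 3]
5. ~[]~[](q & (~q & q)), w0   [~->-rule on 3]
6. ~(q & (~q & q)), w1   [~[]-rule on 4: fresh world w1, w0Rw1]
7. ~(~q & q), w1   [~&-rule on 6 (branches; this branch)]
8. ~q, w1   [~&-rule on 7 (branches; this branch)]
9. [](q & (~q & q)), w2   [~[]-rule on 5: fresh world w2, w0Rw2]
10. q & (~q & q), w0   [[]-rule on 9 via w2Rw0]
11. q, w0   [&-rule on 10]
12. ~q & q, w0   [&-rule on 10]
13. ~q, w0   [&-rule on 12]
Accessibility: w0Rw0, w0Rw1, w0Rw2, w1Rw0, w1Rw1, w1Rw2, w2Rw0, w2Rw1, w2Rw2
Branch closes: q and ~q both at w0.
Every branch of the negation's tableau closes; the branch above is one of them.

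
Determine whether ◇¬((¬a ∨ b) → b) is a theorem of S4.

Tableau for the negation ¬◇¬((¬a ∨ b) → b):
1. ¬◇¬((¬a ∨ b) → b), 0
2. (¬a ∨ b) → b, 0   [¬◇-rule on 1 via 0R0]
3. b, 0   [→-rule on 2 (branches; this branch)]
Accessibility: 0R0
The negation has an open branch (countermodel exists).

Not valid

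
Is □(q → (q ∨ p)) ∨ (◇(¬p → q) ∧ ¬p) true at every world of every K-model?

Tableau for the negation ¬(□(q → (q ∨ p)) ∨ (◇(¬p → q) ∧ ¬p)):
1. ¬(□(q → (q ∨ p)) ∨ (◇(¬p → q) ∧ ¬p)), 0
2. ¬□(q → (q ∨ p)), 0
3. ¬(◇(¬p → q) ∧ ¬p), 0
4. p, 0
5. ¬(q → (q ∨ p)), 1
6. q, 1
7. ¬(q ∨ p), 1
8. ¬q, 1
9. ¬p, 1
Accessibility: 0R1
Branch closes: q and ¬q both at 1.
All branches of the negation close; one closing branch shown above.

Valid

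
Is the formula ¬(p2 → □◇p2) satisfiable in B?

1. ¬(p2 → □◇p2), u
2. p2, u
3. ¬□◇p2, u
4. ¬◇p2, v
5. ¬p2, u
Accessibility: uRu, uRv, vRu, vRv
Branch closes: p2 and ¬p2 both at u.
Every branch closes; the branch above is one of them.

No, unsatisfiable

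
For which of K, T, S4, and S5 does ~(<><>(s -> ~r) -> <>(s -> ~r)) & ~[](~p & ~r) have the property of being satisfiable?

T-tableau for the formula:
1. ~(<><>(s -> ~r) -> <>(s -> ~r)) & ~[](~p & ~r), 0
2. ~(<><>(s -> ~r) -> <>(s -> ~r)), 0
3. ~[](~p & ~r), 0
4. <><>(s -> ~r), 0
5. ~<>(s -> ~r), 0
6. ~(s -> ~r), 0
7. s, 0
8. r, 0
9. ~(~p & ~r), 1
10. ~(s -> ~r), 1
11. s, 1
12. r, 1
13. <>(s -> ~r), 2
14. ~(s -> ~r), 2
15. s, 2
16. r, 2
17. s -> ~r, 3
18. ~r, 3
Accessibility: 0R0, 0R1, 0R2, 1R1, 2R2, 2R3, 3R3
Complete open branch: satisfiable in T, hence also in K (this T-model is also a K-model).
S4-tableau for the formula:
1. ~(<><>(s -> ~r) -> <>(s -> ~r)) & ~[](~p & ~r), 0
2. ~(<><>(s -> ~r) -> <>(s -> ~r)), 0
3. ~[](~p & ~r), 0
4. <><>(s -> ~r), 0
5. ~<>(s -> ~r), 0
6. ~(s -> ~r), 0
7. s, 0
8. r, 0
9. ~(~p & ~r), 1
10. ~(s -> ~r), 1
11. s, 1
12. r, 1
13. <>(s -> ~r), 2
14. ~(s -> ~r), 2
15. s, 2
16. r, 2
17. s -> ~r, 3
18. ~(s -> ~r), 3
19. s, 3
20. r, 3
21. ~r, 3
Accessibility: 0R0, 0R1, 0R2, 0R3, 1R1, 2R2, 2R3, 3R3
Branch closes: r and ~r both at 3.
Every branch closes (one shown): unsatisfiable in S4, hence also in S5 (every S5-frame is an S4-frame).

K, T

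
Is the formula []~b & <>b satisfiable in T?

No, unsatisfiable

1. []~b & <>b, 0
2. []~b, 0
3. <>b, 0
4. ~b, 0
5. b, 1
6. ~b, 1
Accessibility: 0R0, 0R1, 1R1
Branch closes: b and ~b both at 1.
All branches of the tableau close; one closing branch shown above.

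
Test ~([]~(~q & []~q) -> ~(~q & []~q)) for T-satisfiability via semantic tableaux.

1. ~([]~(~q & []~q) -> ~(~q & []~q)), w0
2. []~(~q & []~q), w0
3. ~q & []~q, w0
4. ~q, w0
5. []~q, w0
6. ~(~q & []~q), w0
7. ~[]~q, w0
8. q, w1
9. ~(~q & []~q), w1
10. ~q, w1
Accessibility: w0Rw0, w0Rw1, w1Rw1
Branch closes: q and ~q both at w1.
Every branch closes; the branch above is one of them.

No, unsatisfiable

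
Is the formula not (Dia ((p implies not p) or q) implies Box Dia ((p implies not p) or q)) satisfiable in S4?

Satisfiable (open branch found)

1. not (Dia ((p implies not p) or q) implies Box Dia ((p implies not p) or q)), w0
2. Dia ((p implies not p) or q), w0   [neg-implies-rule on 1]
3. not Box Dia ((p implies not p) or q), w0   [neg-implies-rule on 1]
4. (p implies not p) or q, w1   [Dia-rule on 2: fresh world w1, w0Rw1]
5. q, w1   [or-rule on 4 (branches; this branch)]
6. not Dia ((p implies not p) or q), w2   [neg-Box-rule on 3: fresh world w2, w0Rw2]
7. not ((p implies not p) or q), w2   [neg-Dia-rule on 6 via w2Rw2]
8. not (p implies not p), w2   [neg-or-rule on 7]
9. not q, w2   [neg-or-rule on 7]
10. p, w2   [neg-implies-rule on 8]
Accessibility: w0Rw0, w0Rw1, w0Rw2, w1Rw1, w2Rw2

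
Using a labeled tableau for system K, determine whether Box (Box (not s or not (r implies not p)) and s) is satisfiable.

Satisfiable

1. Box (Box (not s or not (r implies not p)) and s), u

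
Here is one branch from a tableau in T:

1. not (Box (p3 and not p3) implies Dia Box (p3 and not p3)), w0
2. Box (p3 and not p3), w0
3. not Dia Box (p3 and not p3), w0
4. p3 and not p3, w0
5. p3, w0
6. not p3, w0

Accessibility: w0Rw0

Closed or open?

Both p3 and not p3 appear at w0.

Yes, closed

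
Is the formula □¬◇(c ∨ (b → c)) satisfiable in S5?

Satisfiable

1. □¬◇(c ∨ (b → c)), 0
2. ¬◇(c ∨ (b → c)), 0
3. ¬(c ∨ (b → c)), 0
4. ¬c, 0
5. ¬(b → c), 0
6. b, 0
Accessibility: 0R0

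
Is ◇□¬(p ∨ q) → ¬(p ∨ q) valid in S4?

Tableau for the negation ¬(◇□¬(p ∨ q) → ¬(p ∨ q)):
1. ¬(◇□¬(p ∨ q) → ¬(p ∨ q)), w0
2. ◇□¬(p ∨ q), w0   [¬→-rule on 1]
3. p ∨ q, w0   [¬→-rule on 1]
4. q, w0   [∨-rule on 3 (branches; this branch)]
5. □¬(p ∨ q), w1   [◇-rule on 2: fresh world w1, w0Rw1]
6. ¬(p ∨ q), w1   [□-rule on 5 via w1Rw1]
7. ¬p, w1   [¬∨-rule on 6]
8. ¬q, w1   [¬∨-rule on 6]
Accessibility: w0Rw0, w0Rw1, w1Rw1
The negation has an open branch (countermodel exists).

No, not valid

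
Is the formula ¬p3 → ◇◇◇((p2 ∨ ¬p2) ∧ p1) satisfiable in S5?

Satisfiable

1. ¬p3 → ◇◇◇((p2 ∨ ¬p2) ∧ p1), 0
2. ◇◇◇((p2 ∨ ¬p2) ∧ p1), 0
3. ◇◇((p2 ∨ ¬p2) ∧ p1), 1
4. ◇((p2 ∨ ¬p2) ∧ p1), 2
5. (p2 ∨ ¬p2) ∧ p1, 3
6. p2 ∨ ¬p2, 3
7. p1, 3
8. ¬p2, 3
Accessibility: 0R0, 0R1, 0R2, 0R3, 1R0, 1R1, 1R2, 1R3, 2R0, 2R1, 2R2, 2R3, 3R0, 3R1, 3R2, 3R3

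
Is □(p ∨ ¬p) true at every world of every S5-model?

Tableau for the negation ¬□(p ∨ ¬p):
1. ¬□(p ∨ ¬p), 0
2. ¬(p ∨ ¬p), 1   [¬□-rule on 1: fresh world 1, 0R1]
3. ¬p, 1   [¬∨-rule on 2]
4. p, 1   [¬∨-rule on 2]
Accessibility: 0R0, 0R1, 1R0, 1R1
Branch closes: p and ¬p both at 1.
All branches of the negation close; one closing branch shown above.

Valid in S5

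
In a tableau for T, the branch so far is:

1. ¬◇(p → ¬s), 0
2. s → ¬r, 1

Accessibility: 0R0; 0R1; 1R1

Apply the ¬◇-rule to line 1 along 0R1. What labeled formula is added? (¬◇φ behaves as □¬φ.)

¬◇φ behaves as □¬φ: propagate the negated body to each accessible world.

¬(p → ¬s), 1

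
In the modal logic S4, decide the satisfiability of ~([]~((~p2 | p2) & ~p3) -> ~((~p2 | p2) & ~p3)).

No, unsatisfiable

1. ~([]~((~p2 | p2) & ~p3) -> ~((~p2 | p2) & ~p3)), 0
2. []~((~p2 | p2) & ~p3), 0
3. (~p2 | p2) & ~p3, 0
4. ~p2 | p2, 0
5. ~p3, 0
6. ~((~p2 | p2) & ~p3), 0
7. p2, 0
8. ~(~p2 | p2), 0
9. ~p2, 0
Accessibility: 0R0
Branch closes: p2 and ~p2 both at 0.
All branches of the tableau close; one closing branch shown above.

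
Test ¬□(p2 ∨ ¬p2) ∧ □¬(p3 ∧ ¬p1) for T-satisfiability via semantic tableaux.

1. ¬□(p2 ∨ ¬p2) ∧ □¬(p3 ∧ ¬p1), u
2. ¬□(p2 ∨ ¬p2), u   [∧-rule on 1]
3. □¬(p3 ∧ ¬p1), u   [∧-rule on 1]
4. ¬(p3 ∧ ¬p1), u   [□-rule on 3 via uRu]
5. p1, u   [¬∧-rule on 4 (branches; this branch)]
6. ¬(p2 ∨ ¬p2), v   [¬□-rule on 2: fresh world v, uRv]
7. ¬p2, v   [¬∨-rule on 6]
8. p2, v   [¬∨-rule on 6]
Accessibility: uRu, uRv, vRv
Branch closes: p2 and ¬p2 both at v.
Every branch closes; the branch above is one of them.

No, unsatisfiable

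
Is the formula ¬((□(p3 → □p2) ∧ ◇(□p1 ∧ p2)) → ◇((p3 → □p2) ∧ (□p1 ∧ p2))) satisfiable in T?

Unsatisfiable (every branch closes)

1. ¬((□(p3 → □p2) ∧ ◇(□p1 ∧ p2)) → ◇((p3 → □p2) ∧ (□p1 ∧ p2))), 0
2. □(p3 → □p2) ∧ ◇(□p1 ∧ p2), 0
3. ¬◇((p3 → □p2) ∧ (□p1 ∧ p2)), 0
4. □(p3 → □p2), 0
5. ◇(□p1 ∧ p2), 0
6. ¬((p3 → □p2) ∧ (□p1 ∧ p2)), 0
7. p3 → □p2, 0
8. ¬(□p1 ∧ p2), 0
9. □p2, 0
10. p2, 0
11. ¬□p1, 0
12. □p1 ∧ p2, 1
13. □p1, 1
14. p2, 1
15. ¬((p3 → □p2) ∧ (□p1 ∧ p2)), 1
16. p3 → □p2, 1
17. p1, 1
18. ¬(p3 → □p2), 1
19. p3, 1
20. ¬□p2, 1
21. □p2, 1
22. ¬p1, 2
23. ¬((p3 → □p2) ∧ (□p1 ∧ p2)), 2
24. p3 → □p2, 2
25. p2, 2
26. ¬(□p1 ∧ p2), 2
27. □p2, 2
28. ¬□p1, 2
29. ¬p2, 3
30. p1, 3
31. p2, 3
Accessibility: 0R0, 0R1, 0R2, 1R1, 1R3, 2R2, 3R3
Branch closes: p2 and ¬p2 both at 3.
(One branch shown.) All branches close.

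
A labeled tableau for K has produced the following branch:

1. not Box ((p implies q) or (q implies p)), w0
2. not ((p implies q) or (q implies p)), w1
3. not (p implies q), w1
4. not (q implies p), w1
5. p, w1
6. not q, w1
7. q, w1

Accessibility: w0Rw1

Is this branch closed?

Yes, closed

Both q and not q appear at w1.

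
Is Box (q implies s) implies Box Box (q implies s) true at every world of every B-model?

Tableau for the negation not (Box (q implies s) implies Box Box (q implies s)):
1. not (Box (q implies s) implies Box Box (q implies s)), w0
2. Box (q implies s), w0
3. not Box Box (q implies s), w0
4. q implies s, w0
5. s, w0
6. not Box (q implies s), w1
7. q implies s, w1
8. s, w1
9. not (q implies s), w2
10. q, w2
11. not s, w2
Accessibility: w0Rw0, w0Rw1, w1Rw0, w1Rw1, w1Rw2, w2Rw1, w2Rw2
The negation has an open branch (countermodel exists).

Not valid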